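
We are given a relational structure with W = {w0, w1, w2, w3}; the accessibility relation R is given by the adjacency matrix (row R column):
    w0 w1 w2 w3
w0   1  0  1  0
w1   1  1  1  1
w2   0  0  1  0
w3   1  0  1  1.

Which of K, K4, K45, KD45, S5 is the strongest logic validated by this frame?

Transitive (axiom 4): yes — every two-step R-path is closed by a direct edge.
Euclidean (axiom 5): no — w1 R w0 and w1 R w3, but not w0 R w3.
Serial (axiom D): yes — every world has a successor (e.g. w0 R w0).
Reflexive (axiom T): yes — every world is R-related to itself.
So F validates K, K4; K45 would additionally require R to be Euclidean. The strongest is K4.

K4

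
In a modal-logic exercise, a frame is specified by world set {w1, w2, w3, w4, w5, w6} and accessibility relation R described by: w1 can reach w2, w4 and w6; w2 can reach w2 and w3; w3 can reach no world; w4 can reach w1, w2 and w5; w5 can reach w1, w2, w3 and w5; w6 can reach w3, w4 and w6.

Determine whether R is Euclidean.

Euclidean: no — w1 R w2 and w1 R w4, but not w2 R w4.

No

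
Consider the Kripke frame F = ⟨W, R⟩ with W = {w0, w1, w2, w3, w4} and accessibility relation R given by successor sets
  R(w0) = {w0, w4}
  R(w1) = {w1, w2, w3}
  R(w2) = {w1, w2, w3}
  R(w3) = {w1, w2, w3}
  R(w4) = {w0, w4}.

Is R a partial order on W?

Reflexive: yes — every world is R-related to itself.
Transitive: yes — every two-step R-path is closed by a direct edge.
Antisymmetric: no — w0 R w4 and w4 R w0 with w0 ≠ w4.
So R is not a partial order.

No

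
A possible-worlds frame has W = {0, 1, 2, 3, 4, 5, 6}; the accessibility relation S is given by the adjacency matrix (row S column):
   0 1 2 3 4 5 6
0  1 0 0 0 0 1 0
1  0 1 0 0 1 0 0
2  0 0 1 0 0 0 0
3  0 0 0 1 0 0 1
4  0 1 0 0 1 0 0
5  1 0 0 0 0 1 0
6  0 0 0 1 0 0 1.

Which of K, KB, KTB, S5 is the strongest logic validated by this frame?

S5

Symmetric (axiom B): yes — every pair in S has its reverse in S.
Reflexive (axiom T): yes — every world is S-related to itself.
Euclidean (axiom 5): yes — any two successors of a common world are S-related.
So F validates K, KB, KTB, S5. The strongest is S5.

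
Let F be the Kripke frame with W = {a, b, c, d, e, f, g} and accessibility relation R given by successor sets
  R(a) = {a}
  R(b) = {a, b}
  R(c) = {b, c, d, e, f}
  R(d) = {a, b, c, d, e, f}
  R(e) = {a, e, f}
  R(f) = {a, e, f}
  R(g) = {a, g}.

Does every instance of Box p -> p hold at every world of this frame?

Axiom T corresponds to the accessibility relation being reflexive.
Reflexive: yes — every world is R-related to itself.

Yes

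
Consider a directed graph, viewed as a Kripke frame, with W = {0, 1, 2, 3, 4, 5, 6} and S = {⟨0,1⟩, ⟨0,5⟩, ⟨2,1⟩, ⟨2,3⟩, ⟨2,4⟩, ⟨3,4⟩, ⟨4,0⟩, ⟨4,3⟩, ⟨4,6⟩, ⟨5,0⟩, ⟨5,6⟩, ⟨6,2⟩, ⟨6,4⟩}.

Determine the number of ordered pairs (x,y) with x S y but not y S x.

7

Enumerating: (0,1), (2,1), (2,3), (2,4), (4,0), (5,6), (6,2).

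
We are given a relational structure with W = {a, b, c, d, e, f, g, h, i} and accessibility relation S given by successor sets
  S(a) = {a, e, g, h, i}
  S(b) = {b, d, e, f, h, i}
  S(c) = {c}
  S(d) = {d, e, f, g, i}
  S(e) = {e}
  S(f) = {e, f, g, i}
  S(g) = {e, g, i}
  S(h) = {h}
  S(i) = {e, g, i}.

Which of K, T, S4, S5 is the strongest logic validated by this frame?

T

Reflexive (axiom T): yes — every world is S-related to itself.
Transitive (axiom 4): no — b S d and d S g, but not b S g.
Euclidean (axiom 5): no — a S e and a S g, but not e S g.
So F validates K, T; S4 would additionally require S to be transitive. The strongest is T.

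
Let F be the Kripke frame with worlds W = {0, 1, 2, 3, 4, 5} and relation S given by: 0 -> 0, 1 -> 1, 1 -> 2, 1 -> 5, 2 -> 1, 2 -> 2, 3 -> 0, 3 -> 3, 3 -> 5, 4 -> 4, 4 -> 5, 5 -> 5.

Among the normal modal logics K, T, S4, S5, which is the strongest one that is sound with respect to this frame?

Reflexive (axiom T): yes — every world is S-related to itself.
Transitive (axiom 4): no — 2 S 1 and 1 S 5, but not 2 S 5.
Euclidean (axiom 5): no — 1 S 2 and 1 S 5, but not 2 S 5.
So F validates K, T; S4 would additionally require S to be transitive. The strongest is T.

T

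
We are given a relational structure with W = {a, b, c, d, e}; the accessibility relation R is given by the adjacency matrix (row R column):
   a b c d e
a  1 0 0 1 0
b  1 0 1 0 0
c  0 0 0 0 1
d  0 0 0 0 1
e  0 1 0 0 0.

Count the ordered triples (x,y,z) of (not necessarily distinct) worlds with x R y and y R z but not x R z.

7

Enumerating: (a,d,e), (b,a,d), (b,c,e), (c,e,b), (d,e,b), (e,b,a), (e,b,c).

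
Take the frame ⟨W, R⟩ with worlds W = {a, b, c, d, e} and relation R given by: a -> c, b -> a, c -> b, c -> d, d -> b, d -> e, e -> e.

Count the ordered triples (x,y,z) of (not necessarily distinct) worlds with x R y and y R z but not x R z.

Enumerating: (a,c,b), (a,c,d), (b,a,c), (c,b,a), (c,d,e), (d,b,a).

6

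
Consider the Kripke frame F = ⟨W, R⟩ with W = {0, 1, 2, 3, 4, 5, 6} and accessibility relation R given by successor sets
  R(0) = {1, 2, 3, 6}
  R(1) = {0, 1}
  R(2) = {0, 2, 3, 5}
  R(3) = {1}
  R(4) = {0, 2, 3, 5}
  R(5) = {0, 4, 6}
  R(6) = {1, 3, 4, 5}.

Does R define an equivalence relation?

Reflexive: no — 0 is not related to itself.
Symmetric: no — 0 R 3 but not 3 R 0.
Transitive: no — 0 R 2 and 2 R 5, but not 0 R 5.
So R is not an equivalence relation.

No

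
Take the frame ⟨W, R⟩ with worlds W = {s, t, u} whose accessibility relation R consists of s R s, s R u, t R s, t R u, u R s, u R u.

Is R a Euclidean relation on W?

Yes

Euclidean: yes — any two successors of a common world are R-related.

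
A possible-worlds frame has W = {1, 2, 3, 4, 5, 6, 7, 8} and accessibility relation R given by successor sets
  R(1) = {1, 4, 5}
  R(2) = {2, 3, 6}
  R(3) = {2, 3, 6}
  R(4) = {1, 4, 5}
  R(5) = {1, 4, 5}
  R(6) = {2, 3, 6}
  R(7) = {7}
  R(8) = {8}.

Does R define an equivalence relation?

Reflexive: yes — every world is R-related to itself.
Symmetric: yes — every pair in R has its reverse in R.
Transitive: yes — every two-step R-path is closed by a direct edge.
So R is an equivalence relation.

Yes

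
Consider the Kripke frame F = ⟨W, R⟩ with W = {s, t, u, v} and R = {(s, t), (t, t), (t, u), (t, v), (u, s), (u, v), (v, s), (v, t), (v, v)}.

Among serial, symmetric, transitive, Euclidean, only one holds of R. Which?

Serial: yes — every world has a successor (e.g. s R t).
Symmetric: no — s R t but not t R s.
Transitive: no — s R t and t R u, but not s R u.
Euclidean: no — t R v and t R u, but not v R u.
Only serial holds.

serial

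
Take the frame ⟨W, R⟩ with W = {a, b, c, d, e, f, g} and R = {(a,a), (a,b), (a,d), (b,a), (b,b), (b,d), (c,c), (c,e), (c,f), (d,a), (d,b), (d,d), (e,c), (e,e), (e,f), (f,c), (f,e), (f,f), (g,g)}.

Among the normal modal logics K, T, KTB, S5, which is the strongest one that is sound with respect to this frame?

S5

Reflexive (axiom T): yes — every world is R-related to itself.
Symmetric (axiom B): yes — every pair in R has its reverse in R.
Euclidean (axiom 5): yes — any two successors of a common world are R-related.
So F validates K, T, KTB, S5. The strongest is S5.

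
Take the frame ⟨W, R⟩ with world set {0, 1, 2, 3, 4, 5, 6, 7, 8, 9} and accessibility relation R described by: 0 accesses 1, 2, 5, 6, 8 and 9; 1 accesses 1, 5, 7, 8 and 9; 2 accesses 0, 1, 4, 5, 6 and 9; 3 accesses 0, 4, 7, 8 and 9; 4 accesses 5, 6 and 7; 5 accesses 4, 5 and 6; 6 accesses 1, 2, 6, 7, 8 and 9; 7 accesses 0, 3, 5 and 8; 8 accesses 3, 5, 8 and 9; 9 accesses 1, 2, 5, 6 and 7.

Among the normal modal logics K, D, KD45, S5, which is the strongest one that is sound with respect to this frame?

Serial (axiom D): yes — every world has a successor (e.g. 0 R 1).
Euclidean (axiom 5): no — 0 R 1 and 0 R 2, but not 1 R 2.
Transitive (axiom 4): no — 0 R 1 and 1 R 7, but not 0 R 7.
Reflexive (axiom T): no — 0 is not related to itself.
So F validates K, D; KD45 would additionally require R to be Euclidean and transitive. The strongest is D.

D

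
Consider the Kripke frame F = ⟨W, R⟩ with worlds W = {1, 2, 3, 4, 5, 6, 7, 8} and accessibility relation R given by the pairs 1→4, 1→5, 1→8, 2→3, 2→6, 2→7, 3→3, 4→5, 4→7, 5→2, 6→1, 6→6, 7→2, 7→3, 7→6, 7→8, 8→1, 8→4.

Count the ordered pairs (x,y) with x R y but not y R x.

Enumerating: (1,4), (1,5), (2,3), (2,6), (4,5), (4,7), (5,2), (6,1), (7,3), (7,6), (7,8), (8,4).

12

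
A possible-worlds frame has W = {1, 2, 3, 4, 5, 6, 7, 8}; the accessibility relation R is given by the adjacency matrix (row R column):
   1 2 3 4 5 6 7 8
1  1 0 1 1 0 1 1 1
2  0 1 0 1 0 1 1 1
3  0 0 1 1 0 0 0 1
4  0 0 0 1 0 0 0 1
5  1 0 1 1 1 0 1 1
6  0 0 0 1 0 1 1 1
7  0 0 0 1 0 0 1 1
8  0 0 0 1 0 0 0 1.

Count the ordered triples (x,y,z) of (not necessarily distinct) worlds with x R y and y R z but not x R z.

1

Enumerating: (5,1,6).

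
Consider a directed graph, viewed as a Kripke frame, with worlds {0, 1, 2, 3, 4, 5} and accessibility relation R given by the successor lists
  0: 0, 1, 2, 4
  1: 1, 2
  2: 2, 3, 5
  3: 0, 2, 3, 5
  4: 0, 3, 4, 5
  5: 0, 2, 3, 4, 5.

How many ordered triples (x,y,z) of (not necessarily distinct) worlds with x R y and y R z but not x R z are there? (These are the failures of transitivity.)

17

Enumerating: (0,2,3), (0,2,5), (0,4,3), (0,4,5), (1,2,3), (1,2,5), (2,3,0), (2,5,0), (2,5,4), (3,0,1), (3,0,4), (3,5,4), (4,0,1), (4,0,2), (4,3,2), (4,5,2), (5,0,1).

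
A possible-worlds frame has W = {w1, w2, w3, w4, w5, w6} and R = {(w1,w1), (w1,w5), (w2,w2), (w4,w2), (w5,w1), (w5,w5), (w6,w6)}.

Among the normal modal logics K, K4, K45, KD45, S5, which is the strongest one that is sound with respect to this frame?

Transitive (axiom 4): yes — every two-step R-path is closed by a direct edge.
Euclidean (axiom 5): yes — any two successors of a common world are R-related.
Serial (axiom D): no — w3 has no R-successor.
Reflexive (axiom T): no — w3 is not related to itself.
So F validates K, K4, K45; KD45 would additionally require R to be serial. The strongest is K45.

K45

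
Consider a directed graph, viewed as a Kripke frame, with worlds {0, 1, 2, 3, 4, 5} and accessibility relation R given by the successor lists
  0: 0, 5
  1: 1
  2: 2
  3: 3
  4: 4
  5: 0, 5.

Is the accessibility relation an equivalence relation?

Yes

Reflexive: yes — every world is R-related to itself.
Symmetric: yes — every pair in R has its reverse in R.
Transitive: yes — every two-step R-path is closed by a direct edge.
So R is an equivalence relation.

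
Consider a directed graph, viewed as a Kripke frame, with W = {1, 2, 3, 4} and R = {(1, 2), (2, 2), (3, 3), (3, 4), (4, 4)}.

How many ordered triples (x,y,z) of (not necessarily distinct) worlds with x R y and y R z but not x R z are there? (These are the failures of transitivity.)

R is transitive; there are no such tuples.

0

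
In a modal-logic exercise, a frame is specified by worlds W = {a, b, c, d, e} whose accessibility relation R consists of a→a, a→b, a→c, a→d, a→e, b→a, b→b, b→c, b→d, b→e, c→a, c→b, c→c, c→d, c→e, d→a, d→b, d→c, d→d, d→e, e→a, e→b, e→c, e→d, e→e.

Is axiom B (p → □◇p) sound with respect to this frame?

Yes

Axiom B corresponds to the accessibility relation being symmetric.
Symmetric: yes — every pair in R has its reverse in R.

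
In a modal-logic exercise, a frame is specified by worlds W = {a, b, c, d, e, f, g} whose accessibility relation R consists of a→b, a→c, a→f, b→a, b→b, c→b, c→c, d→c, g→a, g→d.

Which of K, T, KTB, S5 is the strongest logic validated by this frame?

K

Reflexive (axiom T): no — a is not related to itself.
Symmetric (axiom B): no — a R c but not c R a.
Euclidean (axiom 5): no — a R b and a R c, but not b R c.
So F validates K; T would additionally require R to be reflexive. The strongest is K.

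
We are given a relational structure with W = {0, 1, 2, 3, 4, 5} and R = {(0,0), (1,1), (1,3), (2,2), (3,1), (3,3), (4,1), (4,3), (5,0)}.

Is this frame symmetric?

Symmetric: no — 4 R 1 but not 1 R 4.

No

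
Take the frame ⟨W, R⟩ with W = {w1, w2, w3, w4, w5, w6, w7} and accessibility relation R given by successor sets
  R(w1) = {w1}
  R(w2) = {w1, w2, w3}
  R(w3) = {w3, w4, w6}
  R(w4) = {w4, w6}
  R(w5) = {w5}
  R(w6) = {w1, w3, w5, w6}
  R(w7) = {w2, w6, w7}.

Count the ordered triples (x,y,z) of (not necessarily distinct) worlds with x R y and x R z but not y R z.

19

Enumerating: (w2,w1,w2), (w2,w1,w3), (w2,w3,w1), (w2,w3,w2), (w3,w4,w3), (w3,w6,w4), (w4,w6,w4), (w6,w1,w3), (w6,w1,w5), (w6,w1,w6), (w6,w3,w1), (w6,w3,w5), … and 7 more.
Total: 19.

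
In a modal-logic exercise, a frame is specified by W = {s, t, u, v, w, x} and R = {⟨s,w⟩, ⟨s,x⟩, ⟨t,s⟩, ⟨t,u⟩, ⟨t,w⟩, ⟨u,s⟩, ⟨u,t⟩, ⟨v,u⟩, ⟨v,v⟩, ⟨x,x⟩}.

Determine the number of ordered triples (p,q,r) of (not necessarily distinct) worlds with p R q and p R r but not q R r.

Enumerating: (s,w,w), (s,w,x), (s,x,w), (t,s,s), (t,s,u), (t,u,u), (t,u,w), (t,w,s), (t,w,u), (t,w,w), (u,s,s), (u,s,t), (u,t,t), (v,u,u), (v,u,v).

15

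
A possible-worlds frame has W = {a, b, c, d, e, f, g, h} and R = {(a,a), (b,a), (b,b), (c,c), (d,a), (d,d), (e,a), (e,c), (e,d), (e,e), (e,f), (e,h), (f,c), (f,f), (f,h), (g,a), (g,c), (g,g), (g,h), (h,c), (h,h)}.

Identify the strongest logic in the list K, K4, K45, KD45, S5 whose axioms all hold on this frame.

Transitive (axiom 4): yes — every two-step R-path is closed by a direct edge.
Euclidean (axiom 5): no — e R a and e R c, but not a R c.
Serial (axiom D): yes — every world has a successor (e.g. a R a).
Reflexive (axiom T): yes — every world is R-related to itself.
So F validates K, K4; K45 would additionally require R to be Euclidean. The strongest is K4.

K4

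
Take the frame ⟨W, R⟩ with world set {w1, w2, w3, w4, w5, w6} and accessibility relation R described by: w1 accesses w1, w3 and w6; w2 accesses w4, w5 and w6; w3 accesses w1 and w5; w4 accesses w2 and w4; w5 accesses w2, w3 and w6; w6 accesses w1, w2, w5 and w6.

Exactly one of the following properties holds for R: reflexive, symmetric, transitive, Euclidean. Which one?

Reflexive: no — w2 is not related to itself.
Symmetric: yes — every pair in R has its reverse in R.
Transitive: no — w1 R w3 and w3 R w5, but not w1 R w5.
Euclidean: no — w1 R w3 and w1 R w6, but not w3 R w6.
Only symmetric holds.

symmetric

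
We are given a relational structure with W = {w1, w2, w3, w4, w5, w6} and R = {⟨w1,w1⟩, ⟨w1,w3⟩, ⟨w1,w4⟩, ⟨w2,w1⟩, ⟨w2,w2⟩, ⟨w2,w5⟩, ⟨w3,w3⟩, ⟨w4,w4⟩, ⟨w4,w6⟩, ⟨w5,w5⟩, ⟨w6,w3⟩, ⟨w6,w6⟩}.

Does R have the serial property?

Serial: yes — every world has a successor (e.g. w1 R w1).

Yes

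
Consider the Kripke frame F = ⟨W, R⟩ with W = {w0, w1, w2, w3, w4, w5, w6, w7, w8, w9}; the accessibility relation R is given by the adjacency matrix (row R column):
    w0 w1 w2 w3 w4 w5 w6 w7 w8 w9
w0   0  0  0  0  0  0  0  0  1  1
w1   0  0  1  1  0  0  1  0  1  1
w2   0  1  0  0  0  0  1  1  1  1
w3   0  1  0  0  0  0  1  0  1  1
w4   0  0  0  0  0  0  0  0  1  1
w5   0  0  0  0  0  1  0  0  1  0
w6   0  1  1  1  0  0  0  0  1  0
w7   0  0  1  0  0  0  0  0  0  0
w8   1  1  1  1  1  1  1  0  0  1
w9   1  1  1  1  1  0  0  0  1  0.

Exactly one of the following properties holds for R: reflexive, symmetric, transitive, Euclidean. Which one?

Reflexive: no — w0 is not related to itself.
Symmetric: yes — every pair in R has its reverse in R.
Transitive: no — w0 R w8 and w8 R w1, but not w0 R w1.
Euclidean: no — w1 R w2 and w1 R w3, but not w2 R w3.
Only symmetric holds.

symmetric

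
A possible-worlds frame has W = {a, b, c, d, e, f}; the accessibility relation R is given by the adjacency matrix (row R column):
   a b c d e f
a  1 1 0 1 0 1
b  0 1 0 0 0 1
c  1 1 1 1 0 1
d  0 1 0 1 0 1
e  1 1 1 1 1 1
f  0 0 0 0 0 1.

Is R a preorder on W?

Reflexive: yes — every world is R-related to itself.
Transitive: yes — every two-step R-path is closed by a direct edge.
So R is a preorder.

Yes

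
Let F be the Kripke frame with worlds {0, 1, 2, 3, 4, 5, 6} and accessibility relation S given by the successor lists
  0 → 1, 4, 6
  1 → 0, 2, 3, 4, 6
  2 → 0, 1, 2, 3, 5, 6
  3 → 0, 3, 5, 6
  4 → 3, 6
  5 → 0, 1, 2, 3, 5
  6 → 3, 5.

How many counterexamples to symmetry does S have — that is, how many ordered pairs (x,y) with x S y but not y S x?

14

Enumerating: (0,4), (0,6), (1,3), (1,4), (1,6), (2,0), (2,3), (2,6), (3,0), (4,3), (4,6), (5,0), (5,1), (6,5).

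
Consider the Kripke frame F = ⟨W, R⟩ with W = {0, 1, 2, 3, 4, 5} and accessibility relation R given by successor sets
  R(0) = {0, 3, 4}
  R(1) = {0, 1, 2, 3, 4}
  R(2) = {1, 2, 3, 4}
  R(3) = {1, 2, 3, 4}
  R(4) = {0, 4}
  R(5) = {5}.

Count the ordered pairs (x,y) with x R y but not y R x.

5

Enumerating: (0,3), (1,0), (1,4), (2,4), (3,4).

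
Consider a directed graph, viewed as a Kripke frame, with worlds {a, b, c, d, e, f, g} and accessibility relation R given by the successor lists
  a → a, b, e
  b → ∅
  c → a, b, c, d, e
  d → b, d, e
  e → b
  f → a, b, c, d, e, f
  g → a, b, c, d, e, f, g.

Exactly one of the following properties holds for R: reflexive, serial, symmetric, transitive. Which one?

Reflexive: no — b is not related to itself.
Serial: no — b has no R-successor.
Symmetric: no — a R b but not b R a.
Transitive: yes — every two-step R-path is closed by a direct edge.
Only transitive holds.

transitive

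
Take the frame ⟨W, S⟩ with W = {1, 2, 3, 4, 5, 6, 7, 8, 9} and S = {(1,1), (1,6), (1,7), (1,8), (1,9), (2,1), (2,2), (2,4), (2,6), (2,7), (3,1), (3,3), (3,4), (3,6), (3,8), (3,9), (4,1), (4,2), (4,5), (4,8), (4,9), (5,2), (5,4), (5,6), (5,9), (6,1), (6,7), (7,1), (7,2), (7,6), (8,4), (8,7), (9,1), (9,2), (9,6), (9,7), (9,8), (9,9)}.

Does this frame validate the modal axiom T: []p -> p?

No

The schema T characterises exactly the reflexive frames.
Reflexive: no — 4 is not related to itself.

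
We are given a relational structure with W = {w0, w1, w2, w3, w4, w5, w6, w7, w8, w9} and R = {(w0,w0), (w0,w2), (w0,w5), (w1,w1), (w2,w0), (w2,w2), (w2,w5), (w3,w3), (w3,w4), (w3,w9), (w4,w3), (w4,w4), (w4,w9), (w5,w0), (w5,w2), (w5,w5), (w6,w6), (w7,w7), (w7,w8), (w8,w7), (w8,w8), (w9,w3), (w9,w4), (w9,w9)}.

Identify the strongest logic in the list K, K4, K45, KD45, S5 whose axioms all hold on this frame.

Transitive (axiom 4): yes — every two-step R-path is closed by a direct edge.
Euclidean (axiom 5): yes — any two successors of a common world are R-related.
Serial (axiom D): yes — every world has a successor (e.g. w0 R w0).
Reflexive (axiom T): yes — every world is R-related to itself.
So F validates K, K4, K45, KD45, S5. The strongest is S5.

S5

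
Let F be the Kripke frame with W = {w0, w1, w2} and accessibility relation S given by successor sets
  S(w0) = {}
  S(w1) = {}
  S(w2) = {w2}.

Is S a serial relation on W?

No

Serial: no — w0 has no S-successor.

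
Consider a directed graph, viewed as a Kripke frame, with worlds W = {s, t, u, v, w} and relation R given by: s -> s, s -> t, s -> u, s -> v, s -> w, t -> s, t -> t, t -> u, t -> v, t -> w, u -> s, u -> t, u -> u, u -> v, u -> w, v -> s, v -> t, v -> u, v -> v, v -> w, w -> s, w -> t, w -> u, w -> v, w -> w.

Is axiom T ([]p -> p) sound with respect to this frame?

Yes

Axiom T corresponds to the accessibility relation being reflexive.
Reflexive: yes — every world is R-related to itself.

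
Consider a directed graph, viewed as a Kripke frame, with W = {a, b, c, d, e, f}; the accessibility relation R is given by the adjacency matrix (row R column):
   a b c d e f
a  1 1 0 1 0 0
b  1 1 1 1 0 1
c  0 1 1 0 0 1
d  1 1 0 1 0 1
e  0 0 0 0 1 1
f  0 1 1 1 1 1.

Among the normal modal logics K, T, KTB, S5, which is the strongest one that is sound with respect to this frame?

KTB

Reflexive (axiom T): yes — every world is R-related to itself.
Symmetric (axiom B): yes — every pair in R has its reverse in R.
Euclidean (axiom 5): no — b R a and b R c, but not a R c.
So F validates K, T, KTB; S5 would additionally require R to be Euclidean. The strongest is KTB.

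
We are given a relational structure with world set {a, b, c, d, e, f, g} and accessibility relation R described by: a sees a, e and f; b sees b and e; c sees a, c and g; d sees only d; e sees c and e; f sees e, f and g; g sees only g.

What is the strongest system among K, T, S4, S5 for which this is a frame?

Reflexive (axiom T): yes — every world is R-related to itself.
Transitive (axiom 4): no — a R e and e R c, but not a R c.
Euclidean (axiom 5): no — a R e and a R f, but not e R f.
So F validates K, T; S4 would additionally require R to be transitive. The strongest is T.

T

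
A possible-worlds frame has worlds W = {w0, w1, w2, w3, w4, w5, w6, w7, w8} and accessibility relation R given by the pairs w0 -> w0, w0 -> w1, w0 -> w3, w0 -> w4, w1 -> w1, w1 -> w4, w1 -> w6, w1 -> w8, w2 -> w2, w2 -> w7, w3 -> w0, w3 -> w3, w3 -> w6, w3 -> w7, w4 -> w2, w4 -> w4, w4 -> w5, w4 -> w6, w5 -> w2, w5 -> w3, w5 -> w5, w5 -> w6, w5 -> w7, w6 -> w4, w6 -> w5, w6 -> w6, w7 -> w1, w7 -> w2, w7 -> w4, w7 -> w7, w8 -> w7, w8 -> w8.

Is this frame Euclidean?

No

Euclidean: no — w0 R w1 and w0 R w3, but not w1 R w3.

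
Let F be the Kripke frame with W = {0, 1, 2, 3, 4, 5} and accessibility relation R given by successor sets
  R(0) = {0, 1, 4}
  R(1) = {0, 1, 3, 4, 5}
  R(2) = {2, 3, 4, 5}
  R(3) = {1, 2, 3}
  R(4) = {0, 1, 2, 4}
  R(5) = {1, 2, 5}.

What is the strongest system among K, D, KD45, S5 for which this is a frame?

D

Serial (axiom D): yes — every world has a successor (e.g. 0 R 0).
Euclidean (axiom 5): no — 1 R 0 and 1 R 3, but not 0 R 3.
Transitive (axiom 4): no — 0 R 1 and 1 R 3, but not 0 R 3.
Reflexive (axiom T): yes — every world is R-related to itself.
So F validates K, D; KD45 would additionally require R to be Euclidean and transitive. The strongest is D.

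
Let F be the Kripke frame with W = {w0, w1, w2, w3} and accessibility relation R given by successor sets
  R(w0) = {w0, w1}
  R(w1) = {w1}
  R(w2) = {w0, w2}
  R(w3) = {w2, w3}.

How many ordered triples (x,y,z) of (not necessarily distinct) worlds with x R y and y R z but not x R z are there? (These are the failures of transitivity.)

2

Enumerating: (w2,w0,w1), (w3,w2,w0).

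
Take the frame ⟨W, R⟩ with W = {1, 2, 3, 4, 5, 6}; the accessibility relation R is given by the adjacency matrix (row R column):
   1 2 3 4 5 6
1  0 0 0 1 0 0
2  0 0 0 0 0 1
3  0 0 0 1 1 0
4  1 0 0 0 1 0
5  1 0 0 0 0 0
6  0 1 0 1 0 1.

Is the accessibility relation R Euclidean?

No

Euclidean: no — 3 R 5 and 3 R 4, but not 5 R 4.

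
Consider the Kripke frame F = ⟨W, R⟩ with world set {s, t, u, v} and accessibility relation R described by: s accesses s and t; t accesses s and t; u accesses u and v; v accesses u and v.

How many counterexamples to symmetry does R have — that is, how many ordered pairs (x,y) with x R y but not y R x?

R is symmetric; there are no such tuples.

0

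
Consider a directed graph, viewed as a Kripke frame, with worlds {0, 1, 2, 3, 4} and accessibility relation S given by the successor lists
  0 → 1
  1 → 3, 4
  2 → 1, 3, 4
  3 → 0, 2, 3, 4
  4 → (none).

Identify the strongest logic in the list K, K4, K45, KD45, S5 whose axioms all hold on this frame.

K

Transitive (axiom 4): no — 0 S 1 and 1 S 3, but not 0 S 3.
Euclidean (axiom 5): no — 1 S 4 and 1 S 3, but not 4 S 3.
Serial (axiom D): no — 4 has no S-successor.
Reflexive (axiom T): no — 0 is not related to itself.
So F validates K; K4 would additionally require S to be transitive. The strongest is K.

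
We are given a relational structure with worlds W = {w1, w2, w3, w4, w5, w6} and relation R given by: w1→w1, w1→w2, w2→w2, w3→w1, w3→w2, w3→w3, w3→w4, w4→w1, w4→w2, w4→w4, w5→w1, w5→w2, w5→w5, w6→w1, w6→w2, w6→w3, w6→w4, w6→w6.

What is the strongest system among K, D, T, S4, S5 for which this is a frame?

Serial (axiom D): yes — every world has a successor (e.g. w1 R w1).
Reflexive (axiom T): yes — every world is R-related to itself.
Transitive (axiom 4): yes — every two-step R-path is closed by a direct edge.
Euclidean (axiom 5): no — w3 R w1 and w3 R w4, but not w1 R w4.
So F validates K, D, T, S4; S5 would additionally require R to be Euclidean. The strongest is S4.

S4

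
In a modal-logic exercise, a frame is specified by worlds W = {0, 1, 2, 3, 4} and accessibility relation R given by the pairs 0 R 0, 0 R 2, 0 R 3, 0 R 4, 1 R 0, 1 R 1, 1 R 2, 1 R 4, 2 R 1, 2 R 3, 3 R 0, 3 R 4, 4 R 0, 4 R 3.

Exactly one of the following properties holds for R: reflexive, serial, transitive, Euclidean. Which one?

serial

Reflexive: no — 2 is not related to itself.
Serial: yes — every world has a successor (e.g. 0 R 0).
Transitive: no — 0 R 2 and 2 R 1, but not 0 R 1.
Euclidean: no — 0 R 2 and 0 R 4, but not 2 R 4.
Only serial holds.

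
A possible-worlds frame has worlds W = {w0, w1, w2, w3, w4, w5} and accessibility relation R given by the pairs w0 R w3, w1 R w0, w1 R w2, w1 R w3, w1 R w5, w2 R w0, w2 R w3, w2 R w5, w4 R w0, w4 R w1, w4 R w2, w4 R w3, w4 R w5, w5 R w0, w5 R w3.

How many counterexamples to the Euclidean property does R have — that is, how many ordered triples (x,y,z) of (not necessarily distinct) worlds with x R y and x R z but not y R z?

Enumerating: (w0,w3,w3), (w1,w0,w0), (w1,w0,w2), (w1,w0,w5), (w1,w2,w2), (w1,w3,w0), (w1,w3,w2), (w1,w3,w3), (w1,w3,w5), (w1,w5,w2), (w1,w5,w5), (w2,w0,w0), … and 23 more.
Total: 35.

35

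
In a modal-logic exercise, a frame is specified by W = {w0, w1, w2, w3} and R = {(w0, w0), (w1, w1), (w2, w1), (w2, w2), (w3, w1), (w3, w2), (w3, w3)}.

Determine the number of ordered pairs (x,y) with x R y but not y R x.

3

Enumerating: (w2,w1), (w3,w1), (w3,w2).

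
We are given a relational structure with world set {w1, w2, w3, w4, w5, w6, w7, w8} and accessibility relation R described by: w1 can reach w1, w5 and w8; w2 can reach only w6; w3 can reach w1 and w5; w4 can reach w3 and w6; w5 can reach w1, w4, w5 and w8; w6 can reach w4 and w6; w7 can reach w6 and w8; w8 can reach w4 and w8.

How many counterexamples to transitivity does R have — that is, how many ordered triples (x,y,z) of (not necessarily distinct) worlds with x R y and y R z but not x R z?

16

Enumerating: (w1,w5,w4), (w1,w8,w4), (w2,w6,w4), (w3,w1,w8), (w3,w5,w4), (w3,w5,w8), (w4,w3,w1), (w4,w3,w5), (w4,w6,w4), (w5,w4,w3), (w5,w4,w6), (w6,w4,w3), (w7,w6,w4), (w7,w8,w4), (w8,w4,w3), (w8,w4,w6).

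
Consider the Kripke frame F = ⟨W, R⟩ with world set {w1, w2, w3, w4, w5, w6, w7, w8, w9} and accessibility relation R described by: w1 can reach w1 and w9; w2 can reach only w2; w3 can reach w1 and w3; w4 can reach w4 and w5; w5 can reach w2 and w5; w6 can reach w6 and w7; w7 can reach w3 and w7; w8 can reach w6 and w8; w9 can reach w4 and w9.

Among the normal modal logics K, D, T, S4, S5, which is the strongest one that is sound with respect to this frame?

Serial (axiom D): yes — every world has a successor (e.g. w1 R w1).
Reflexive (axiom T): yes — every world is R-related to itself.
Transitive (axiom 4): no — w1 R w9 and w9 R w4, but not w1 R w4.
Euclidean (axiom 5): no — w1 R w9 and w1 R w1, but not w9 R w1.
So F validates K, D, T; S4 would additionally require R to be transitive. The strongest is T.

T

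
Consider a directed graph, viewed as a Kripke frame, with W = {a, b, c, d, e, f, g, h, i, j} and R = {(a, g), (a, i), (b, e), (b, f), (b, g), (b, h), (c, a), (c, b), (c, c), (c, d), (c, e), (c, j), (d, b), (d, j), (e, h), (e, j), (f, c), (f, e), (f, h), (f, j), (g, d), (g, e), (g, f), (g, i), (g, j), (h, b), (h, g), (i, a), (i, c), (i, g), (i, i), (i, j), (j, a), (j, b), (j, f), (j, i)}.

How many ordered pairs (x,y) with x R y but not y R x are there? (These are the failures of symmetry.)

Enumerating: (a,g), (b,e), (b,f), (b,g), (c,a), (c,b), (c,d), (c,e), (c,j), (d,b), (d,j), (e,h), … and 12 more.
Total: 24.

24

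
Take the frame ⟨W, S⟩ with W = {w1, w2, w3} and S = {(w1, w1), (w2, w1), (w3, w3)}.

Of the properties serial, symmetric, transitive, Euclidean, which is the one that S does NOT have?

Serial: yes — every world has a successor (e.g. w1 S w1).
Symmetric: no — w2 S w1 but not w1 S w2.
Transitive: yes — every two-step S-path is closed by a direct edge.
Euclidean: yes — any two successors of a common world are S-related.
Only symmetric fails.

symmetric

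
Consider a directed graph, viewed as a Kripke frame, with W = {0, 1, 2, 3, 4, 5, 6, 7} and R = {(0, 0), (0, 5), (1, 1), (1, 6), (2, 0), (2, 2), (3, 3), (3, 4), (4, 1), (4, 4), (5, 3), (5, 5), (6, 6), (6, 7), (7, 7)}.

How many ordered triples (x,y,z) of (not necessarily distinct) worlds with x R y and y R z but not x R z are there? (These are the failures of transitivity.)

Enumerating: (0,5,3), (1,6,7), (2,0,5), (3,4,1), (4,1,6), (5,3,4).

6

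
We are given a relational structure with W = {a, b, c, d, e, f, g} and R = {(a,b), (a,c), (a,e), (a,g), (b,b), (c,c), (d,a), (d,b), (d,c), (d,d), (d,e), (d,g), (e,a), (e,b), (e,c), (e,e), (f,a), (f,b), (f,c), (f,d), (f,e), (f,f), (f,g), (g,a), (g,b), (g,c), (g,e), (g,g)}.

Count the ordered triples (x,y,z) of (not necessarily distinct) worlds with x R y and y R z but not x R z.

Enumerating: (a,e,a), (a,g,a), (e,a,g).

3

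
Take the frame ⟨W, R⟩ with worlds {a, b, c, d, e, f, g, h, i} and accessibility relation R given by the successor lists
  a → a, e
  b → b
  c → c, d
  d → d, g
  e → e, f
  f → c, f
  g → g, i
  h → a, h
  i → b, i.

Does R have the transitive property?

No

Transitive: no — a R e and e R f, but not a R f.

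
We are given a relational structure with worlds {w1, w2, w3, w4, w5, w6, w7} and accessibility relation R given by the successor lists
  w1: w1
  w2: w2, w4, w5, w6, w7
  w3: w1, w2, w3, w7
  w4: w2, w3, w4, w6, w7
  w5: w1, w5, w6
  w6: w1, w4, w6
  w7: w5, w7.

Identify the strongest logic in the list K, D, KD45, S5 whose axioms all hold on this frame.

D

Serial (axiom D): yes — every world has a successor (e.g. w1 R w1).
Euclidean (axiom 5): no — w2 R w4 and w2 R w5, but not w4 R w5.
Transitive (axiom 4): no — w2 R w4 and w4 R w3, but not w2 R w3.
Reflexive (axiom T): yes — every world is R-related to itself.
So F validates K, D; KD45 would additionally require R to be Euclidean and transitive. The strongest is D.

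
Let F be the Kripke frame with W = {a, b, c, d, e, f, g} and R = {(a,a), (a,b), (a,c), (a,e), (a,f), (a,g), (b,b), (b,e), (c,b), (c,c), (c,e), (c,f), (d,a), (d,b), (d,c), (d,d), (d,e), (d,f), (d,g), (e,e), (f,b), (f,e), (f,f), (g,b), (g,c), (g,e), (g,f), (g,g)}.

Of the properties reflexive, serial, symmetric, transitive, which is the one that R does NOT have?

symmetric

Reflexive: yes — every world is R-related to itself.
Serial: yes — every world has a successor (e.g. a R a).
Symmetric: no — a R b but not b R a.
Transitive: yes — every two-step R-path is closed by a direct edge.
Only symmetric fails.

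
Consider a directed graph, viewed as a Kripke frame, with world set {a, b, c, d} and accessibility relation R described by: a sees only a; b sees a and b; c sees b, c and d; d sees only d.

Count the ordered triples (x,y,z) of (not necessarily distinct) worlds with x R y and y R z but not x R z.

1

Enumerating: (c,b,a).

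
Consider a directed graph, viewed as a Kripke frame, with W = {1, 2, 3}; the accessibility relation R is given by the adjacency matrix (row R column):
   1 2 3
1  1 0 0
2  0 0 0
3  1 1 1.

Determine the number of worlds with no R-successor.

1

Enumerating: 2.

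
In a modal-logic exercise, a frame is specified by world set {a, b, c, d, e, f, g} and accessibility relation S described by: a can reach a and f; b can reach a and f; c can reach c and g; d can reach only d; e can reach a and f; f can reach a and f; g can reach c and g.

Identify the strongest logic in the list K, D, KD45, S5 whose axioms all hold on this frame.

Serial (axiom D): yes — every world has a successor (e.g. a S a).
Euclidean (axiom 5): yes — any two successors of a common world are S-related.
Transitive (axiom 4): yes — every two-step S-path is closed by a direct edge.
Reflexive (axiom T): no — b is not related to itself.
So F validates K, D, KD45; S5 would additionally require S to be reflexive. The strongest is KD45.

KD45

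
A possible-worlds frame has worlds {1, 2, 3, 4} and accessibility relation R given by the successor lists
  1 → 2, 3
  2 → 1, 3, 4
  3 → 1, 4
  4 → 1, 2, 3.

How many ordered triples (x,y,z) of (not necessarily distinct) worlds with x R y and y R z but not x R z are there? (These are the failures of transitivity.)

12

Enumerating: (1,2,1), (1,2,4), (1,3,1), (1,3,4), (2,1,2), (2,4,2), (3,1,2), (3,1,3), (3,4,2), (3,4,3), (4,2,4), (4,3,4).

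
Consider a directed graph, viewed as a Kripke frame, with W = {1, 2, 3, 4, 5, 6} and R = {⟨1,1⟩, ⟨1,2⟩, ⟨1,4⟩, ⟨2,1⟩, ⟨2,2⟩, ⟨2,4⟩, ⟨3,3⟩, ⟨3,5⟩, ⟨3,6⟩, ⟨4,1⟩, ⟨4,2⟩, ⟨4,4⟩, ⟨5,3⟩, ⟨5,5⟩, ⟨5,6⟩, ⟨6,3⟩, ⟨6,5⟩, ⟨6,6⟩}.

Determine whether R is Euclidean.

Euclidean: yes — any two successors of a common world are R-related.

Yes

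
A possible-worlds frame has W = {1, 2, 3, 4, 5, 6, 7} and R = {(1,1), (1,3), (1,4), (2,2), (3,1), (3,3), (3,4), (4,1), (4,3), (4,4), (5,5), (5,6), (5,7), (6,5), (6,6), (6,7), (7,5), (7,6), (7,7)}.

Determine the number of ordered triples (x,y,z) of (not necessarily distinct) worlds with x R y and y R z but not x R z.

R is transitive; there are no such tuples.

0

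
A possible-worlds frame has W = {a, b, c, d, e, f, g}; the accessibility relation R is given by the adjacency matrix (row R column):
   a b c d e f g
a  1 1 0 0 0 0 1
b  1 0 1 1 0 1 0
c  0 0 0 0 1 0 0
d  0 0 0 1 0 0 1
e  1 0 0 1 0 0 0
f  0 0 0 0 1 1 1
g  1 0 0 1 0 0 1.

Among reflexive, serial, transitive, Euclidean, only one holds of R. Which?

Reflexive: no — b is not related to itself.
Serial: yes — every world has a successor (e.g. a R a).
Transitive: no — a R b and b R c, but not a R c.
Euclidean: no — a R b and a R g, but not b R g.
Only serial holds.

serial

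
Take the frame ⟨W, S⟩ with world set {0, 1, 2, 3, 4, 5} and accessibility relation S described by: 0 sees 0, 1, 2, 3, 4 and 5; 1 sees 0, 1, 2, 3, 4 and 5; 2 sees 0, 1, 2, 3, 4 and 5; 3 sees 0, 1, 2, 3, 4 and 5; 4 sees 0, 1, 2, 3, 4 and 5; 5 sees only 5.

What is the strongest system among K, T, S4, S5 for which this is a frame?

S4

Reflexive (axiom T): yes — every world is S-related to itself.
Transitive (axiom 4): yes — every two-step S-path is closed by a direct edge.
Euclidean (axiom 5): no — 0 S 5 and 0 S 1, but not 5 S 1.
So F validates K, T, S4; S5 would additionally require S to be Euclidean. The strongest is S4.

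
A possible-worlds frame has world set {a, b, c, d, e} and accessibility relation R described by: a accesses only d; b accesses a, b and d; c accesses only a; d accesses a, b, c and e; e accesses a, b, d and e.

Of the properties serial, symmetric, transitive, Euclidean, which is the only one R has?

Serial: yes — every world has a successor (e.g. a R d).
Symmetric: no — b R a but not a R b.
Transitive: no — a R d and d R b, but not a R b.
Euclidean: no — d R a and d R b, but not a R b.
Only serial holds.

serial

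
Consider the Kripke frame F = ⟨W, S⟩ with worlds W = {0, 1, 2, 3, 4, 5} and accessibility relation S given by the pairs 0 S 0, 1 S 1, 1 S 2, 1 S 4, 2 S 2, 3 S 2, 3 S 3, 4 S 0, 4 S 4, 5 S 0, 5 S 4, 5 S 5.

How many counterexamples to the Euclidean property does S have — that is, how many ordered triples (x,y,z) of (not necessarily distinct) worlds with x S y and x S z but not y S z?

Enumerating: (1,2,1), (1,2,4), (1,4,1), (1,4,2), (3,2,3), (4,0,4), (5,0,4), (5,0,5), (5,4,5).

9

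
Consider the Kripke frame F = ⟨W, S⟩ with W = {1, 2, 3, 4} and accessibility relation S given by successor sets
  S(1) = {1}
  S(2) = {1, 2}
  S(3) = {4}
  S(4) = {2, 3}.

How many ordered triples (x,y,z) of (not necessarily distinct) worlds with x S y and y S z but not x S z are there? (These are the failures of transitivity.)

Enumerating: (3,4,2), (3,4,3), (4,2,1), (4,3,4).

4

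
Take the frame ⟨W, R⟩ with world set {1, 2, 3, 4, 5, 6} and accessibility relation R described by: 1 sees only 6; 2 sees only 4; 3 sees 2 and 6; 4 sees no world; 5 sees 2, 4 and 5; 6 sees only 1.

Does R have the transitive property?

No

Transitive: no — 3 R 2 and 2 R 4, but not 3 R 4.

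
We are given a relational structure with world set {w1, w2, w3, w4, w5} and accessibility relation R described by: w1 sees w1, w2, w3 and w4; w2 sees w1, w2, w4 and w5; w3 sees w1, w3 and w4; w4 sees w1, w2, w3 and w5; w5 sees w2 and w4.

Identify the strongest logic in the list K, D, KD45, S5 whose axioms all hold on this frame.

Serial (axiom D): yes — every world has a successor (e.g. w1 R w1).
Euclidean (axiom 5): no — w1 R w2 and w1 R w3, but not w2 R w3.
Transitive (axiom 4): no — w1 R w2 and w2 R w5, but not w1 R w5.
Reflexive (axiom T): no — w4 is not related to itself.
So F validates K, D; KD45 would additionally require R to be Euclidean and transitive. The strongest is D.

D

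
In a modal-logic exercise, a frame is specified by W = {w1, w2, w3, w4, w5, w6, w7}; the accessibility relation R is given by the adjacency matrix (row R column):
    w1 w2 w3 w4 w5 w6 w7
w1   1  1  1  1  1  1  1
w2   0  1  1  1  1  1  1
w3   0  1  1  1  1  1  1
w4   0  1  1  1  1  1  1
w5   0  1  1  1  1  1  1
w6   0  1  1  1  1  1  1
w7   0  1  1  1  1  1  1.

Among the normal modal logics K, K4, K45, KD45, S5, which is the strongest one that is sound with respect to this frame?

K4

Transitive (axiom 4): yes — every two-step R-path is closed by a direct edge.
Euclidean (axiom 5): no — w1 R w2 and w1 R w1, but not w2 R w1.
Serial (axiom D): yes — every world has a successor (e.g. w1 R w1).
Reflexive (axiom T): yes — every world is R-related to itself.
So F validates K, K4; K45 would additionally require R to be Euclidean. The strongest is K4.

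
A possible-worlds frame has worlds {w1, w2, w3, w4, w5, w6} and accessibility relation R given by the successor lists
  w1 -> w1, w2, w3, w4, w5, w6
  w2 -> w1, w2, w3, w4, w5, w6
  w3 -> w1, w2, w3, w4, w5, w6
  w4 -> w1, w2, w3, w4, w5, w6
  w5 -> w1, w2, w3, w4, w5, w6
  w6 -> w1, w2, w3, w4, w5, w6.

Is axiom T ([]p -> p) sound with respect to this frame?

Axiom T corresponds to the accessibility relation being reflexive.
Reflexive: yes — every world is R-related to itself.

Yes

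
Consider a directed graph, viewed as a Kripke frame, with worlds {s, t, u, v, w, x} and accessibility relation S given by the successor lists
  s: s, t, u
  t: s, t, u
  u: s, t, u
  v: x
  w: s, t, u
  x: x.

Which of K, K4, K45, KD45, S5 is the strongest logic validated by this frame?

KD45

Transitive (axiom 4): yes — every two-step S-path is closed by a direct edge.
Euclidean (axiom 5): yes — any two successors of a common world are S-related.
Serial (axiom D): yes — every world has a successor (e.g. s S s).
Reflexive (axiom T): no — v is not related to itself.
So F validates K, K4, K45, KD45; S5 would additionally require S to be reflexive. The strongest is KD45.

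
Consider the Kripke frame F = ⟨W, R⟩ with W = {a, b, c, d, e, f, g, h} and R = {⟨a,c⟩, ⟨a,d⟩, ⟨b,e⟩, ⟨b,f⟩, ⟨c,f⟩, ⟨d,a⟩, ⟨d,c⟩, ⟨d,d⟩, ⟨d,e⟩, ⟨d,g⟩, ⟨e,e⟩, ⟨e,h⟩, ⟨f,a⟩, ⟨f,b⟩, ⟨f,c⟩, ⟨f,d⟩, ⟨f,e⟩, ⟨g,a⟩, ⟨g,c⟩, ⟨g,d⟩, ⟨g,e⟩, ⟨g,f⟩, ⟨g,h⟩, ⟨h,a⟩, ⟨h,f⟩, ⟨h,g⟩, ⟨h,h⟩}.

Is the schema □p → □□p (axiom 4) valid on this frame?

No

By correspondence theory, 4 is valid on a frame iff R is transitive.
Transitive: no — a R c and c R f, but not a R f.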